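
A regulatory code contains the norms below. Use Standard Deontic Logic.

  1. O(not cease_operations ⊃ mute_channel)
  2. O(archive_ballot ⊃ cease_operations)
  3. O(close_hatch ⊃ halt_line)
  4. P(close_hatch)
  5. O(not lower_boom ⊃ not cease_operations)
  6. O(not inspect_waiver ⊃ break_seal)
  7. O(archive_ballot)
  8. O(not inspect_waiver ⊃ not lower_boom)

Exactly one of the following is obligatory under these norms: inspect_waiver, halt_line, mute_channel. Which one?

inspect_waiver

From premise 7 we have O(archive_ballot).
Premise 2 is O(archive_ballot ⊃ cease_operations); since O(archive_ballot), deontic closure gives O(cease_operations).
The contrapositive of premise 5 (O(not lower_boom ⊃ not cease_operations)) is O(cease_operations ⊃ lower_boom), and O(cease_operations) is already established, so O(lower_boom).
Premise 8 is O(not inspect_waiver ⊃ not lower_boom); contrapositively O(lower_boom ⊃ inspect_waiver). Since O(lower_boom) holds, K gives O(inspect_waiver).
So O(inspect_waiver) holds — inspect_waiver is obligatory. None of the other listed options is made obligatory by any chain of premises.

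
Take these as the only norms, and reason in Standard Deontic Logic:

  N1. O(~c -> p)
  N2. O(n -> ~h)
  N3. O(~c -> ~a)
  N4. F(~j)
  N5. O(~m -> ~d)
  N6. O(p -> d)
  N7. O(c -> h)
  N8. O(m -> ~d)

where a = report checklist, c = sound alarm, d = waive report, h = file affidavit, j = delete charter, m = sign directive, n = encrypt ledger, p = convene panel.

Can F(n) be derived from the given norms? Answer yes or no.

By case analysis on ~m: premise 5 gives O(~m -> ~d) and premise 8 gives O(m -> ~d), so O(~d) either way.
Premise 6 is O(p -> d); contrapositively O(~d -> ~p). Since O(~d) holds, K gives O(~p).
The contrapositive of premise 1 (O(~c -> p)) is O(~p -> c), and O(~p) is already established, so O(c).
Applying K to premise 7 (O(c -> h)) and O(c) yields O(h).
The contrapositive of premise 2 (O(n -> ~h)) is O(h -> ~n), and O(h) is already established, so O(~n).
Premises 3, 4 do not contribute to this derivation.
So O(~n) holds, i.e. F(n). The claim follows.

Yes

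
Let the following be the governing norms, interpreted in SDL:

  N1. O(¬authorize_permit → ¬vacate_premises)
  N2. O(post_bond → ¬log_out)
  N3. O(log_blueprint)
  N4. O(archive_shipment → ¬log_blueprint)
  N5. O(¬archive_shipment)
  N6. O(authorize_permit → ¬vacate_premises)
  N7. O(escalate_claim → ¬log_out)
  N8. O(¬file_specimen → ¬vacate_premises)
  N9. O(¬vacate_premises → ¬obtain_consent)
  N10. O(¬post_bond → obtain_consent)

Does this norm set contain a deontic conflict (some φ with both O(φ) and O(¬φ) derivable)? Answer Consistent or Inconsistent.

Premise 4 is O(archive_shipment → ¬log_blueprint), but O(archive_shipment) is not derivable from the premises, so it does not yield O(¬log_blueprint).
So O(¬log_blueprint) is not derivable, and the apparent clash with O(log_blueprint) does not arise.
A world satisfying every obligation exists (e.g. archive_shipment=false, authorize_permit=false, escalate_claim=false, file_specimen=false, log_blueprint=true, log_out=false, obtain_consent=false, post_bond=true, vacate_premises=false); no atom is both obligatory and forbidden, so the set is consistent.

Consistent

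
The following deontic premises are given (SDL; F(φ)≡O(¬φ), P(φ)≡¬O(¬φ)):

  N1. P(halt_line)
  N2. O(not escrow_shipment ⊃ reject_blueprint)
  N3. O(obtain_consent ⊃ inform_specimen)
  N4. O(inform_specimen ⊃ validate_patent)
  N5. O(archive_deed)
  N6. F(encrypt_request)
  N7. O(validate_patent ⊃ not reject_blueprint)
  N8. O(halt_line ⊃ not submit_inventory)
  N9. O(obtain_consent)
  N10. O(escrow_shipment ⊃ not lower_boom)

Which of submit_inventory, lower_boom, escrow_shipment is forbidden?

lower_boom

From premise 9 we have O(obtain_consent).
Applying K to premise 3 (O(obtain_consent ⊃ inform_specimen)) and O(obtain_consent) yields O(inform_specimen).
From O(inform_specimen) and premise 4, O(inform_specimen ⊃ validate_patent), we obtain O(validate_patent).
Premise 7 is O(validate_patent ⊃ not reject_blueprint); since O(validate_patent), deontic closure gives O(not reject_blueprint).
Premise 2, O(not escrow_shipment ⊃ reject_blueprint), contraposes to O(not reject_blueprint ⊃ escrow_shipment); with O(not reject_blueprint) we get O(escrow_shipment).
With premise 10, O(escrow_shipment ⊃ not lower_boom), the K-axiom yields O(not lower_boom).
So O(not lower_boom) holds, i.e. lower_boom is forbidden. None of the other listed options is forbidden under the premises.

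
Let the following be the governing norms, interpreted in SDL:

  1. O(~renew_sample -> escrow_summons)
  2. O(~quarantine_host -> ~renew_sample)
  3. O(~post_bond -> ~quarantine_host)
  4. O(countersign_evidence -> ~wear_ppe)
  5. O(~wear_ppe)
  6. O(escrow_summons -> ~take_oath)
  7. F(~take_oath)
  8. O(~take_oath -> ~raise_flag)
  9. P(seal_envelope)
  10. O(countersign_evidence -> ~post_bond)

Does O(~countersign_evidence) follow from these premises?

F(~take_oath) at premise 7 means O(take_oath).
Premise 6 is O(escrow_summons -> ~take_oath); contrapositively O(take_oath -> ~escrow_summons). Since O(take_oath) holds, K gives O(~escrow_summons).
Premise 1, O(~renew_sample -> escrow_summons), contraposes to O(~escrow_summons -> renew_sample); with O(~escrow_summons) we get O(renew_sample).
Premise 2 is O(~quarantine_host -> ~renew_sample); contrapositively O(renew_sample -> quarantine_host). Since O(renew_sample) holds, K gives O(quarantine_host).
The contrapositive of premise 3 (O(~post_bond -> ~quarantine_host)) is O(quarantine_host -> post_bond), and O(quarantine_host) is already established, so O(post_bond).
Premise 10, O(countersign_evidence -> ~post_bond), contraposes to O(post_bond -> ~countersign_evidence); with O(post_bond) we get O(~countersign_evidence).
Premises 4, 5, 8, 9 do not contribute to this derivation.
So O(~countersign_evidence) follows.

Yes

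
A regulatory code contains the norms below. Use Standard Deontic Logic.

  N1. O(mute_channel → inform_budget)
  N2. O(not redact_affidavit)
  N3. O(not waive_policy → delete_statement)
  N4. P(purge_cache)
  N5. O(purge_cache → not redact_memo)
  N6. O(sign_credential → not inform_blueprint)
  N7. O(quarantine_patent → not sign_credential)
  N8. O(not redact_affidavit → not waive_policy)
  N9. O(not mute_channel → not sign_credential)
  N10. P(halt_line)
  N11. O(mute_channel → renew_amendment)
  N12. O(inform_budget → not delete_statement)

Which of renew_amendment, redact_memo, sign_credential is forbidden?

sign_credential

Premise 2 gives O(not redact_affidavit).
With premise 8, O(not redact_affidavit → not waive_policy), the K-axiom yields O(not waive_policy).
From O(not waive_policy) and premise 3, O(not waive_policy → delete_statement), we obtain O(delete_statement).
Premise 12 is O(inform_budget → not delete_statement); contrapositively O(delete_statement → not inform_budget). Since O(delete_statement) holds, K gives O(not inform_budget).
Premise 1 is O(mute_channel → inform_budget); contrapositively O(not inform_budget → not mute_channel). Since O(not inform_budget) holds, K gives O(not mute_channel).
With premise 9, O(not mute_channel → not sign_credential), the K-axiom yields O(not sign_credential).
So O(not sign_credential) holds, i.e. sign_credential is forbidden. None of the other listed options is forbidden under the premises.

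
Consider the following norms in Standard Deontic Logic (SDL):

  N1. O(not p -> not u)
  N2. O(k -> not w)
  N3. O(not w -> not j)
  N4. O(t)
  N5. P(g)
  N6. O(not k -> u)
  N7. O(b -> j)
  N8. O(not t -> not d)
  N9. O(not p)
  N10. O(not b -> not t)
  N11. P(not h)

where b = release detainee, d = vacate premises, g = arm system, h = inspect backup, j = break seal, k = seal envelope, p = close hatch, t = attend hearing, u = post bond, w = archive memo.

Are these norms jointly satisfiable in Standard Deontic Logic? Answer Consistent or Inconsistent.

From premise 4 we have O(t).
Premise 10, O(not b -> not t), contraposes to O(t -> b); with O(t) we get O(b).
Premise 7 is O(b -> j); since O(b), deontic closure gives O(j).
The contrapositive of premise 3 (O(not w -> not j)) is O(j -> w), and O(j) is already established, so O(w).
Premise 2 is O(k -> not w); contrapositively O(w -> not k). Since O(w) holds, K gives O(not k).
From O(not k) and premise 6, O(not k -> u), we obtain O(u).
The contrapositive of premise 1 (O(not p -> not u)) is O(u -> p), and O(u) is already established, so O(p).
But premise 9 directly asserts O(not p).
We now have both O(p) and O(not p) — p is simultaneously obligatory and forbidden, violating the D-axiom.

Inconsistent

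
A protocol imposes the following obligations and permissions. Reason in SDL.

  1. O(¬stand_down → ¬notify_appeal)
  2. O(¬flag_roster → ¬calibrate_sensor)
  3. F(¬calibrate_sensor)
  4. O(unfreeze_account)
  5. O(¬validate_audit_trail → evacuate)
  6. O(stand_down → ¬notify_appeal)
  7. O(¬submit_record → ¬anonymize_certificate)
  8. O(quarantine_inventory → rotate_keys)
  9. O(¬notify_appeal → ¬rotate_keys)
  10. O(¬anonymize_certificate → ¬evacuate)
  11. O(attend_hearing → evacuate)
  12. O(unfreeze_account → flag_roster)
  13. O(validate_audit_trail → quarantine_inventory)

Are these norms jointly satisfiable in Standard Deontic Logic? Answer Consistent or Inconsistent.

Consistent

Premise 2 is O(¬flag_roster → ¬calibrate_sensor), but O(¬flag_roster) is not derivable from the premises, so it does not yield O(¬calibrate_sensor).
So O(¬calibrate_sensor) is not derivable, and the apparent clash with O(calibrate_sensor) does not arise.
A world satisfying every obligation exists (e.g. anonymize_certificate=true, attend_hearing=false, calibrate_sensor=true, evacuate=true, flag_roster=true, notify_appeal=false, quarantine_inventory=false, rotate_keys=false, stand_down=false, submit_record=true, unfreeze_account=true, validate_audit_trail=false); no atom is both obligatory and forbidden, so the set is consistent.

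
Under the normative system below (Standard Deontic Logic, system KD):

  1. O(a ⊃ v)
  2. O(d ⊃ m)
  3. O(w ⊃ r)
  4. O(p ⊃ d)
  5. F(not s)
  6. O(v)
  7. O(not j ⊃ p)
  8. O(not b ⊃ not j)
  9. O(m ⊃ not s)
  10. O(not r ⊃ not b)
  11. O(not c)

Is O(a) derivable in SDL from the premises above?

No

Premise 1 is O(a ⊃ v); even if O(v) held, inferring O(a) would be affirming the consequent — invalid.
No other premise forces O(a). An ideal world satisfying every premise can still have a false, so O(a) is not derivable.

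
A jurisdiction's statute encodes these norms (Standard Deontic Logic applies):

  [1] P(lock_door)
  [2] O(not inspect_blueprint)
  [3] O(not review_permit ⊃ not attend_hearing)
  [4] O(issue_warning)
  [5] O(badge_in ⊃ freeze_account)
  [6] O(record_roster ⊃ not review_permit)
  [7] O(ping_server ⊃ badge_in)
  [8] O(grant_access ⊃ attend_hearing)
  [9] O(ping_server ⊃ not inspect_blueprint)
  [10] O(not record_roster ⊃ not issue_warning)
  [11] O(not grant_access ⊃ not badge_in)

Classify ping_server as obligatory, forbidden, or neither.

From premise 4 we have O(issue_warning).
The contrapositive of premise 10 (O(not record_roster ⊃ not issue_warning)) is O(issue_warning ⊃ record_roster), and O(issue_warning) is already established, so O(record_roster).
From O(record_roster) and premise 6, O(record_roster ⊃ not review_permit), we obtain O(not review_permit).
Premise 3 is O(not review_permit ⊃ not attend_hearing); since O(not review_permit), deontic closure gives O(not attend_hearing).
The contrapositive of premise 8 (O(grant_access ⊃ attend_hearing)) is O(not attend_hearing ⊃ not grant_access), and O(not attend_hearing) is already established, so O(not grant_access).
Applying K to premise 11 (O(not grant_access ⊃ not badge_in)) and O(not grant_access) yields O(not badge_in).
Premise 7, O(ping_server ⊃ badge_in), contraposes to O(not badge_in ⊃ not ping_server); with O(not badge_in) we get O(not ping_server).
Premises 1, 2, 5, 9 do not contribute to this derivation.
Thus O(not ping_server), which is F(ping_server): ping_server is forbidden.

Forbidden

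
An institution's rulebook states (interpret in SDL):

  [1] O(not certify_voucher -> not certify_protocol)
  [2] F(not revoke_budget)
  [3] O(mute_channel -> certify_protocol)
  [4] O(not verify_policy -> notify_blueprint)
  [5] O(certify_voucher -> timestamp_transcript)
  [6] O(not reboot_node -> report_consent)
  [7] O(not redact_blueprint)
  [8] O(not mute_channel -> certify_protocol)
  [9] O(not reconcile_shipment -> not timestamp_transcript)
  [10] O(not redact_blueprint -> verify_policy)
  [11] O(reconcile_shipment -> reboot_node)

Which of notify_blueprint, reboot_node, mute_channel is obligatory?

reboot_node

Premises 8 and 3 cover both cases: O(not mute_channel -> certify_protocol) and O(mute_channel -> certify_protocol). Since not mute_channel ∨ mute_channel is a tautology, O(certify_protocol) follows.
The contrapositive of premise 1 (O(not certify_voucher -> not certify_protocol)) is O(certify_protocol -> certify_voucher), and O(certify_protocol) is already established, so O(certify_voucher).
From O(certify_voucher) and premise 5, O(certify_voucher -> timestamp_transcript), we obtain O(timestamp_transcript).
The contrapositive of premise 9 (O(not reconcile_shipment -> not timestamp_transcript)) is O(timestamp_transcript -> reconcile_shipment), and O(timestamp_transcript) is already established, so O(reconcile_shipment).
Premise 11 is O(reconcile_shipment -> reboot_node); since O(reconcile_shipment), deontic closure gives O(reboot_node).
So O(reboot_node) holds — reboot_node is obligatory. None of the other listed options is made obligatory by any chain of premises.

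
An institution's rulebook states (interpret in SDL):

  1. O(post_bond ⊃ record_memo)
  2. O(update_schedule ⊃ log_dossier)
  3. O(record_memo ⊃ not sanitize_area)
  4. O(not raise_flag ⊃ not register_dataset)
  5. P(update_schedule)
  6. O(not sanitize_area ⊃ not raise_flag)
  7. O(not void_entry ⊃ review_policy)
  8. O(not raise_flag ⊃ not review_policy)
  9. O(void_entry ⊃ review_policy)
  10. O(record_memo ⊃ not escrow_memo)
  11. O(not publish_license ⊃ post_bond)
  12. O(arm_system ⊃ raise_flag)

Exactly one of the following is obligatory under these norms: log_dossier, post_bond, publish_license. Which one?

publish_license

Premises 9 and 7 are O(void_entry ⊃ review_policy) and O(not void_entry ⊃ review_policy); every ideal world satisfies void_entry or not void_entry, so in either case review_policy holds — hence O(review_policy).
Premise 8 is O(not raise_flag ⊃ not review_policy); contrapositively O(review_policy ⊃ raise_flag). Since O(review_policy) holds, K gives O(raise_flag).
Premise 6, O(not sanitize_area ⊃ not raise_flag), contraposes to O(raise_flag ⊃ sanitize_area); with O(raise_flag) we get O(sanitize_area).
The contrapositive of premise 3 (O(record_memo ⊃ not sanitize_area)) is O(sanitize_area ⊃ not record_memo), and O(sanitize_area) is already established, so O(not record_memo).
The contrapositive of premise 1 (O(post_bond ⊃ record_memo)) is O(not record_memo ⊃ not post_bond), and O(not record_memo) is already established, so O(not post_bond).
The contrapositive of premise 11 (O(not publish_license ⊃ post_bond)) is O(not post_bond ⊃ publish_license), and O(not post_bond) is already established, so O(publish_license).
So O(publish_license) holds — publish_license is obligatory. None of the other listed options is made obligatory by any chain of premises.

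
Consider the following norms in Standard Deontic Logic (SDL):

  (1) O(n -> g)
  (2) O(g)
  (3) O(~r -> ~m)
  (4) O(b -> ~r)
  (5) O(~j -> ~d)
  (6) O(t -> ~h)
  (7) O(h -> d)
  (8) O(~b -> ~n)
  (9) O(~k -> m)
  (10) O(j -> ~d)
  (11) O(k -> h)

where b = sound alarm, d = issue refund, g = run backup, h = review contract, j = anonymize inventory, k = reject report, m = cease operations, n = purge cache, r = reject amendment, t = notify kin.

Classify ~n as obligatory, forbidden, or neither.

Obligatory

By case analysis on ~j: premise 5 gives O(~j -> ~d) and premise 10 gives O(j -> ~d), so O(~d) either way.
Premise 7 is O(h -> d); contrapositively O(~d -> ~h). Since O(~d) holds, K gives O(~h).
Premise 11, O(k -> h), contraposes to O(~h -> ~k); with O(~h) we get O(~k).
Applying K to premise 9 (O(~k -> m)) and O(~k) yields O(m).
Premise 3 is O(~r -> ~m); contrapositively O(m -> r). Since O(m) holds, K gives O(r).
Premise 4 is O(b -> ~r); contrapositively O(r -> ~b). Since O(r) holds, K gives O(~b).
With premise 8, O(~b -> ~n), the K-axiom yields O(~n).
Premises 1, 2, 6 do not contribute to this derivation.
Hence ~n is obligatory.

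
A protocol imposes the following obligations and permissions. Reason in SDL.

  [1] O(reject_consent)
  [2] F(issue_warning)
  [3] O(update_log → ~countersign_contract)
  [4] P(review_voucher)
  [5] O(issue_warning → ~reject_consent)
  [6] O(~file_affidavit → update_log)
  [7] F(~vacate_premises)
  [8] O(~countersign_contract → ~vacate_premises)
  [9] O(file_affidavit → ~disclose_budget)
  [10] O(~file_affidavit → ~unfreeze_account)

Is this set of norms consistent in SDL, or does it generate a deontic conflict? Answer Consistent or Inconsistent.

Premise 5 is O(issue_warning → ~reject_consent), but O(issue_warning) is not derivable from the premises, so it does not yield O(~reject_consent).
So O(~reject_consent) is not derivable, and the apparent clash with O(reject_consent) does not arise.
A world satisfying every obligation exists (e.g. countersign_contract=true, disclose_budget=false, file_affidavit=true, issue_warning=false, reject_consent=true, review_voucher=false, unfreeze_account=false, update_log=false, vacate_premises=true); no atom is both obligatory and forbidden, so the set is consistent.

Consistent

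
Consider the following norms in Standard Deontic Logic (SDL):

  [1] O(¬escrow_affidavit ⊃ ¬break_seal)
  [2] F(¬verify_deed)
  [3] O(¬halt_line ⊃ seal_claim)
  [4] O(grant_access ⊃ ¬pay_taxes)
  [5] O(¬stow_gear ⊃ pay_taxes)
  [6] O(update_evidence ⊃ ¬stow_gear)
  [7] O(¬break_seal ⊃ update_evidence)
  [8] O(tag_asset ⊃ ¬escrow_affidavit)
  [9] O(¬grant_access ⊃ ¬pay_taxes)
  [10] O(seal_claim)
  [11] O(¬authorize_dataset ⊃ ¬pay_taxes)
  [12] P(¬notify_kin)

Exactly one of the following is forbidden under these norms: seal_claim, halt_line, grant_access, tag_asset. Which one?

tag_asset

Premises 9 and 4 are O(¬grant_access ⊃ ¬pay_taxes) and O(grant_access ⊃ ¬pay_taxes); every ideal world satisfies ¬grant_access or grant_access, so in either case ¬pay_taxes holds — hence O(¬pay_taxes).
Premise 5 is O(¬stow_gear ⊃ pay_taxes); contrapositively O(¬pay_taxes ⊃ stow_gear). Since O(¬pay_taxes) holds, K gives O(stow_gear).
Premise 6, O(update_evidence ⊃ ¬stow_gear), contraposes to O(stow_gear ⊃ ¬update_evidence); with O(stow_gear) we get O(¬update_evidence).
The contrapositive of premise 7 (O(¬break_seal ⊃ update_evidence)) is O(¬update_evidence ⊃ break_seal), and O(¬update_evidence) is already established, so O(break_seal).
Premise 1 is O(¬escrow_affidavit ⊃ ¬break_seal); contrapositively O(break_seal ⊃ escrow_affidavit). Since O(break_seal) holds, K gives O(escrow_affidavit).
The contrapositive of premise 8 (O(tag_asset ⊃ ¬escrow_affidavit)) is O(escrow_affidavit ⊃ ¬tag_asset), and O(escrow_affidavit) is already established, so O(¬tag_asset).
So O(¬tag_asset) holds, i.e. tag_asset is forbidden. None of the other listed options is forbidden under the premises.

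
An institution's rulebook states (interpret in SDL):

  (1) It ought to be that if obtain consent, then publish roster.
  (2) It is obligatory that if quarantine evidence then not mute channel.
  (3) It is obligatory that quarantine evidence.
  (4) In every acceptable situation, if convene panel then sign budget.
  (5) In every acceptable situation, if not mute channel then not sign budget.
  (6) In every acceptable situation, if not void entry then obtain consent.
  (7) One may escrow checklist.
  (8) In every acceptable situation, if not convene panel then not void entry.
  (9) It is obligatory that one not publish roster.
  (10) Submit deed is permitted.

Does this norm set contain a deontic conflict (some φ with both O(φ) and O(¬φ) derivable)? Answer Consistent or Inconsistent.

Premise 3 gives O(quarantine_evidence).
Premise 2 is O(quarantine_evidence → ¬mute_channel); since O(quarantine_evidence), deontic closure gives O(¬mute_channel).
Premise 5 is O(¬mute_channel → ¬sign_budget); since O(¬mute_channel), deontic closure gives O(¬sign_budget).
The contrapositive of premise 4 (O(convene_panel → sign_budget)) is O(¬sign_budget → ¬convene_panel), and O(¬sign_budget) is already established, so O(¬convene_panel).
With premise 8, O(¬convene_panel → ¬void_entry), the K-axiom yields O(¬void_entry).
From O(¬void_entry) and premise 6, O(¬void_entry → obtain_consent), we obtain O(obtain_consent).
Premise 1 is O(obtain_consent → publish_roster); since O(obtain_consent), deontic closure gives O(publish_roster).
But premise 9 directly asserts O(¬publish_roster).
We now have both O(publish_roster) and O(¬publish_roster) — publish_roster is simultaneously obligatory and forbidden, violating the D-axiom.

Inconsistent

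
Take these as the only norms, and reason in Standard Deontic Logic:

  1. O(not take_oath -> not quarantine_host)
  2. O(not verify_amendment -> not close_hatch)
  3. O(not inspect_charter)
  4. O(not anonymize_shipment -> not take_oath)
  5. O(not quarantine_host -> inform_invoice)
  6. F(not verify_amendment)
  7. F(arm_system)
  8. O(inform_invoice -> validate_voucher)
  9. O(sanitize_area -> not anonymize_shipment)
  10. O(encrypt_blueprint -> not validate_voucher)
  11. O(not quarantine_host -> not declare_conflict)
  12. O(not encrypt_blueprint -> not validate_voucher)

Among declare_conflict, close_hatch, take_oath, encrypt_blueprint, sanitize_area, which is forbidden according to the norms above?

sanitize_area

Premises 12 and 10 are O(not encrypt_blueprint -> not validate_voucher) and O(encrypt_blueprint -> not validate_voucher); every ideal world satisfies not encrypt_blueprint or encrypt_blueprint, so in either case not validate_voucher holds — hence O(not validate_voucher).
Premise 8 is O(inform_invoice -> validate_voucher); contrapositively O(not validate_voucher -> not inform_invoice). Since O(not validate_voucher) holds, K gives O(not inform_invoice).
The contrapositive of premise 5 (O(not quarantine_host -> inform_invoice)) is O(not inform_invoice -> quarantine_host), and O(not inform_invoice) is already established, so O(quarantine_host).
Premise 1, O(not take_oath -> not quarantine_host), contraposes to O(quarantine_host -> take_oath); with O(quarantine_host) we get O(take_oath).
Premise 4, O(not anonymize_shipment -> not take_oath), contraposes to O(take_oath -> anonymize_shipment); with O(take_oath) we get O(anonymize_shipment).
The contrapositive of premise 9 (O(sanitize_area -> not anonymize_shipment)) is O(anonymize_shipment -> not sanitize_area), and O(anonymize_shipment) is already established, so O(not sanitize_area).
So O(not sanitize_area) holds, i.e. sanitize_area is forbidden. None of the other listed options is forbidden under the premises.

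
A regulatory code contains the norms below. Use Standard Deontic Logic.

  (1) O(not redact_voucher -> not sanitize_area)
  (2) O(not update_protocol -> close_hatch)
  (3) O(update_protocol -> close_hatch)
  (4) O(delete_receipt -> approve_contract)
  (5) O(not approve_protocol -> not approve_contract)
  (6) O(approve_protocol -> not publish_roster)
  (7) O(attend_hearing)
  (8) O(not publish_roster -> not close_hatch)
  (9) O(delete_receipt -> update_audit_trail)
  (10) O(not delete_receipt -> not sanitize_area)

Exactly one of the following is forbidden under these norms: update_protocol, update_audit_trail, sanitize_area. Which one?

By case analysis on not update_protocol: premise 2 gives O(not update_protocol -> close_hatch) and premise 3 gives O(update_protocol -> close_hatch), so O(close_hatch) either way.
Premise 8, O(not publish_roster -> not close_hatch), contraposes to O(close_hatch -> publish_roster); with O(close_hatch) we get O(publish_roster).
Premise 6, O(approve_protocol -> not publish_roster), contraposes to O(publish_roster -> not approve_protocol); with O(publish_roster) we get O(not approve_protocol).
Applying K to premise 5 (O(not approve_protocol -> not approve_contract)) and O(not approve_protocol) yields O(not approve_contract).
Premise 4, O(delete_receipt -> approve_contract), contraposes to O(not approve_contract -> not delete_receipt); with O(not approve_contract) we get O(not delete_receipt).
Premise 10 is O(not delete_receipt -> not sanitize_area); since O(not delete_receipt), deontic closure gives O(not sanitize_area).
So O(not sanitize_area) holds, i.e. sanitize_area is forbidden. None of the other listed options is forbidden under the premises.

sanitize_area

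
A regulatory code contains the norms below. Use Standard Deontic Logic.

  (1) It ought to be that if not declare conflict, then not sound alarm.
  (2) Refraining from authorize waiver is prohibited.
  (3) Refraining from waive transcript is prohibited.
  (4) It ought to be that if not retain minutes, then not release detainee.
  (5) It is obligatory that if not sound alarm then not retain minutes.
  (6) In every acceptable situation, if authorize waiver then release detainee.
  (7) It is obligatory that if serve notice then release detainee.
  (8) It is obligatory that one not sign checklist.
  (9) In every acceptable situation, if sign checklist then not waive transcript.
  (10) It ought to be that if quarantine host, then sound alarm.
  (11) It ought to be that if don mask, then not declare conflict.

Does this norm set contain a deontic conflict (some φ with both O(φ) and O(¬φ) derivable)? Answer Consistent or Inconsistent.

Premise 9 is O(sign_checklist → ¬waive_transcript), but O(sign_checklist) is not derivable from the premises, so it does not yield O(¬waive_transcript).
So O(¬waive_transcript) is not derivable, and the apparent clash with O(waive_transcript) does not arise.
A world satisfying every obligation exists (e.g. authorize_waiver=true, declare_conflict=true, don_mask=false, quarantine_host=false, release_detainee=true, retain_minutes=true, serve_notice=false, sign_checklist=false, sound_alarm=true, waive_transcript=true); no atom is both obligatory and forbidden, so the set is consistent.

Consistent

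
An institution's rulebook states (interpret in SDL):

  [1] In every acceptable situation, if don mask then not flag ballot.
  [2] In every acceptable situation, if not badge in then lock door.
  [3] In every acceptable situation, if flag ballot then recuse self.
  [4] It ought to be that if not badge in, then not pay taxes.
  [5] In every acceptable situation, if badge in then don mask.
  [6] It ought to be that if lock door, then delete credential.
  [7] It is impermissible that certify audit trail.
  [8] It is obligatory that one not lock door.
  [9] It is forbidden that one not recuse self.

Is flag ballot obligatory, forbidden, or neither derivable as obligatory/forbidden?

Forbidden

Premise 8 states O(¬lock_door) outright.
Premise 2 is O(¬badge_in → lock_door); contrapositively O(¬lock_door → badge_in). Since O(¬lock_door) holds, K gives O(badge_in).
From O(badge_in) and premise 5, O(badge_in → don_mask), we obtain O(don_mask).
With premise 1, O(don_mask → ¬flag_ballot), the K-axiom yields O(¬flag_ballot).
Premises 3, 4, 6, 7, 9 do not contribute to this derivation.
Thus O(¬flag_ballot), which is F(flag_ballot): flag_ballot is forbidden.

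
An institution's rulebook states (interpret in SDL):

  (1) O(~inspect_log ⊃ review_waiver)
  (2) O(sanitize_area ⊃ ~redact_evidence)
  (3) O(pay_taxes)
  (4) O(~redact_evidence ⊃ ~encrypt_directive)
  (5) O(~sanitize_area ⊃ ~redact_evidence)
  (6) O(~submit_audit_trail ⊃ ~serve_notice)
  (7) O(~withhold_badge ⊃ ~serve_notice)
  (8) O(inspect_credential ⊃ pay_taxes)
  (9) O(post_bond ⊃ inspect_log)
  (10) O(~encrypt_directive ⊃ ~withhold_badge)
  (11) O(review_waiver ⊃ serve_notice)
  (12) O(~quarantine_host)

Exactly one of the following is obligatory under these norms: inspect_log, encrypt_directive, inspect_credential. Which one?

inspect_log

Premises 5 and 2 are O(~sanitize_area ⊃ ~redact_evidence) and O(sanitize_area ⊃ ~redact_evidence); every ideal world satisfies ~sanitize_area or sanitize_area, so in either case ~redact_evidence holds — hence O(~redact_evidence).
Premise 4 is O(~redact_evidence ⊃ ~encrypt_directive); since O(~redact_evidence), deontic closure gives O(~encrypt_directive).
Premise 10 is O(~encrypt_directive ⊃ ~withhold_badge); since O(~encrypt_directive), deontic closure gives O(~withhold_badge).
From O(~withhold_badge) and premise 7, O(~withhold_badge ⊃ ~serve_notice), we obtain O(~serve_notice).
The contrapositive of premise 11 (O(review_waiver ⊃ serve_notice)) is O(~serve_notice ⊃ ~review_waiver), and O(~serve_notice) is already established, so O(~review_waiver).
Premise 1, O(~inspect_log ⊃ review_waiver), contraposes to O(~review_waiver ⊃ inspect_log); with O(~review_waiver) we get O(inspect_log).
So O(inspect_log) holds — inspect_log is obligatory. None of the other listed options is made obligatory by any chain of premises.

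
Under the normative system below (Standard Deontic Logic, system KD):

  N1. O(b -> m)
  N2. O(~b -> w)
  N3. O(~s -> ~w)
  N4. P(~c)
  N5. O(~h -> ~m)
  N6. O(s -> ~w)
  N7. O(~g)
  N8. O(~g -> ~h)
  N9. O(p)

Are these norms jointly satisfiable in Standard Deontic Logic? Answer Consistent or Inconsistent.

Inconsistent

Premises 3 and 6 are O(~s -> ~w) and O(s -> ~w); every ideal world satisfies ~s or s, so in either case ~w holds — hence O(~w).
Premise 2, O(~b -> w), contraposes to O(~w -> b); with O(~w) we get O(b).
With premise 1, O(b -> m), the K-axiom yields O(m).
Premise 5 is O(~h -> ~m); contrapositively O(m -> h). Since O(m) holds, K gives O(h).
The contrapositive of premise 8 (O(~g -> ~h)) is O(h -> g), and O(h) is already established, so O(g).
But premise 7 directly asserts O(~g).
We now have both O(g) and O(~g) — g is simultaneously obligatory and forbidden, violating the D-axiom.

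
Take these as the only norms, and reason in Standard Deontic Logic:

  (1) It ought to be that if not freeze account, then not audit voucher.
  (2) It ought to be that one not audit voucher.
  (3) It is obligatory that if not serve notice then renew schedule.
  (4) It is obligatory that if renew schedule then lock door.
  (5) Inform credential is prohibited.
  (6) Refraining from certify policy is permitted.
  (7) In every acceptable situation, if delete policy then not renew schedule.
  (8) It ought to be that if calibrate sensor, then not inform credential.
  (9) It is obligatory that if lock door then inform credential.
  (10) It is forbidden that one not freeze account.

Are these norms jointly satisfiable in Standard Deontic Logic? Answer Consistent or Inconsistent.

Consistent

Premise 1 is O(¬freeze_account → ¬audit_voucher); even if O(¬audit_voucher) held, inferring O(¬freeze_account) would be affirming the consequent — invalid.
So O(¬freeze_account) is not derivable, and the apparent clash with O(freeze_account) does not arise.
A world satisfying every obligation exists (e.g. audit_voucher=false, calibrate_sensor=false, certify_policy=false, delete_policy=false, freeze_account=true, inform_credential=false, lock_door=false, renew_schedule=false, serve_notice=true); no atom is both obligatory and forbidden, so the set is consistent.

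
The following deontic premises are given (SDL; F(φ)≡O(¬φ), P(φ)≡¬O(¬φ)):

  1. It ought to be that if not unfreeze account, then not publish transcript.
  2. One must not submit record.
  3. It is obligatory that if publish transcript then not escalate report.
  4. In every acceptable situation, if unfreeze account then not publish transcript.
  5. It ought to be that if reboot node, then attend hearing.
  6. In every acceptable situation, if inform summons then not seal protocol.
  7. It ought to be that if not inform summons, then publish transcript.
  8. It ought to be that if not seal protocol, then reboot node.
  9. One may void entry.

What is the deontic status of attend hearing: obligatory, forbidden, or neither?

Premises 4 and 1 are O(unfreeze_account → ¬publish_transcript) and O(¬unfreeze_account → ¬publish_transcript); every ideal world satisfies unfreeze_account or ¬unfreeze_account, so in either case ¬publish_transcript holds — hence O(¬publish_transcript).
The contrapositive of premise 7 (O(¬inform_summons → publish_transcript)) is O(¬publish_transcript → inform_summons), and O(¬publish_transcript) is already established, so O(inform_summons).
With premise 6, O(inform_summons → ¬seal_protocol), the K-axiom yields O(¬seal_protocol).
Premise 8 is O(¬seal_protocol → reboot_node); since O(¬seal_protocol), deontic closure gives O(reboot_node).
From O(reboot_node) and premise 5, O(reboot_node → attend_hearing), we obtain O(attend_hearing).
Premises 2, 3, 9 do not contribute to this derivation.
Hence attend_hearing is obligatory.

Obligatory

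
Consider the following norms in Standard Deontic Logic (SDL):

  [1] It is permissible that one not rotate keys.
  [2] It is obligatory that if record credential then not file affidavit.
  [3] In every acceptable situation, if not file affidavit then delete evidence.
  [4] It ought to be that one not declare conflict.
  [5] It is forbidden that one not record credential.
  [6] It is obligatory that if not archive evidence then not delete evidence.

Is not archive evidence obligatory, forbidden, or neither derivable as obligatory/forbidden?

Forbidden

Premise 5 is F(¬record_credential), i.e. O(record_credential).
From O(record_credential) and premise 2, O(record_credential → ¬file_affidavit), we obtain O(¬file_affidavit).
From O(¬file_affidavit) and premise 3, O(¬file_affidavit → delete_evidence), we obtain O(delete_evidence).
The contrapositive of premise 6 (O(¬archive_evidence → ¬delete_evidence)) is O(delete_evidence → archive_evidence), and O(delete_evidence) is already established, so O(archive_evidence).
Premises 1, 4 do not contribute to this derivation.
Thus O(archive_evidence), which is F(¬archive_evidence): ¬archive_evidence is forbidden.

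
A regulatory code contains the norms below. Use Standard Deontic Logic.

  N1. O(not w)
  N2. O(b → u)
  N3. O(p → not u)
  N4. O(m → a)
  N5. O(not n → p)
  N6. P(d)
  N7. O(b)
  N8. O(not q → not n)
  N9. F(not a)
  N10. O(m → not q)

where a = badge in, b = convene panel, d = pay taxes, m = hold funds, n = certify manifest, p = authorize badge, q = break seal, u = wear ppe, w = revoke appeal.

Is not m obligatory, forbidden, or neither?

From premise 7 we have O(b).
Applying K to premise 2 (O(b → u)) and O(b) yields O(u).
The contrapositive of premise 3 (O(p → not u)) is O(u → not p), and O(u) is already established, so O(not p).
Premise 5 is O(not n → p); contrapositively O(not p → n). Since O(not p) holds, K gives O(n).
The contrapositive of premise 8 (O(not q → not n)) is O(n → q), and O(n) is already established, so O(q).
Premise 10, O(m → not q), contraposes to O(q → not m); with O(q) we get O(not m).
Premises 1, 4, 6, 9 do not contribute to this derivation.
Hence not m is obligatory.

Obligatory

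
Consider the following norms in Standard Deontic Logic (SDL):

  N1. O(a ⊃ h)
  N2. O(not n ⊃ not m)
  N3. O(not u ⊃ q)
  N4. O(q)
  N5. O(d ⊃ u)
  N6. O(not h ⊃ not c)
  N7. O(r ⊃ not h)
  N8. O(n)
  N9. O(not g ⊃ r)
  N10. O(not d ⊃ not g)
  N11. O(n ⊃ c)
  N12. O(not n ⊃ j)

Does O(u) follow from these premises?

Premise 8 gives O(n).
From O(n) and premise 11, O(n ⊃ c), we obtain O(c).
Premise 6 is O(not h ⊃ not c); contrapositively O(c ⊃ h). Since O(c) holds, K gives O(h).
Premise 7 is O(r ⊃ not h); contrapositively O(h ⊃ not r). Since O(h) holds, K gives O(not r).
Premise 9 is O(not g ⊃ r); contrapositively O(not r ⊃ g). Since O(not r) holds, K gives O(g).
Premise 10 is O(not d ⊃ not g); contrapositively O(g ⊃ d). Since O(g) holds, K gives O(d).
Premise 5 is O(d ⊃ u); since O(d), deontic closure gives O(u).
Premises 1, 2, 3, 4, 12 do not contribute to this derivation.
So O(u) follows.

Yes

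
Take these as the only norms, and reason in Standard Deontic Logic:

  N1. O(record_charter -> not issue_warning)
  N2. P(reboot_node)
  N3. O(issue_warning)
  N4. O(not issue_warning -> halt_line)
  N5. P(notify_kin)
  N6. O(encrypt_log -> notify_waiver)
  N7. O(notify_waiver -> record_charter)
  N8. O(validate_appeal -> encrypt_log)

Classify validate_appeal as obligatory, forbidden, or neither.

Forbidden

Premise 3 states O(issue_warning) outright.
The contrapositive of premise 1 (O(record_charter -> not issue_warning)) is O(issue_warning -> not record_charter), and O(issue_warning) is already established, so O(not record_charter).
The contrapositive of premise 7 (O(notify_waiver -> record_charter)) is O(not record_charter -> not notify_waiver), and O(not record_charter) is already established, so O(not notify_waiver).
Premise 6, O(encrypt_log -> notify_waiver), contraposes to O(not notify_waiver -> not encrypt_log); with O(not notify_waiver) we get O(not encrypt_log).
The contrapositive of premise 8 (O(validate_appeal -> encrypt_log)) is O(not encrypt_log -> not validate_appeal), and O(not encrypt_log) is already established, so O(not validate_appeal).
Premises 2, 4, 5 do not contribute to this derivation.
Thus O(not validate_appeal), which is F(validate_appeal): validate_appeal is forbidden.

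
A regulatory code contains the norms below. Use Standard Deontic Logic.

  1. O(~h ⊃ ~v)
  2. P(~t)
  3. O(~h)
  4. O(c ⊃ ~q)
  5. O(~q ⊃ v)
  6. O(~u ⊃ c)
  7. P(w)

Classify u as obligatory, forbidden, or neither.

Obligatory

Premise 3 gives O(~h).
Premise 1 is O(~h ⊃ ~v); since O(~h), deontic closure gives O(~v).
The contrapositive of premise 5 (O(~q ⊃ v)) is O(~v ⊃ q), and O(~v) is already established, so O(q).
The contrapositive of premise 4 (O(c ⊃ ~q)) is O(q ⊃ ~c), and O(q) is already established, so O(~c).
Premise 6, O(~u ⊃ c), contraposes to O(~c ⊃ u); with O(~c) we get O(u).
Premises 2, 7 do not contribute to this derivation.
Hence u is obligatory.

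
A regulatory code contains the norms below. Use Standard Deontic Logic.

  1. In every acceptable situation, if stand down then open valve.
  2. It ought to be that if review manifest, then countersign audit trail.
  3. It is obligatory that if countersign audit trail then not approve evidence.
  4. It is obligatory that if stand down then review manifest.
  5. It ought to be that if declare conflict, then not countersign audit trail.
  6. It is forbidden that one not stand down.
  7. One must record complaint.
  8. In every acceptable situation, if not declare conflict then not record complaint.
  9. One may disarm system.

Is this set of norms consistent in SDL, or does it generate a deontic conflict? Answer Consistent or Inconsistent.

Premise 7 states O(record_complaint) outright.
Premise 8, O(¬declare_conflict → ¬record_complaint), contraposes to O(record_complaint → declare_conflict); with O(record_complaint) we get O(declare_conflict).
Applying K to premise 5 (O(declare_conflict → ¬countersign_audit_trail)) and O(declare_conflict) yields O(¬countersign_audit_trail).
Premise 2, O(review_manifest → countersign_audit_trail), contraposes to O(¬countersign_audit_trail → ¬review_manifest); with O(¬countersign_audit_trail) we get O(¬review_manifest).
Premise 4 is O(stand_down → review_manifest); contrapositively O(¬review_manifest → ¬stand_down). Since O(¬review_manifest) holds, K gives O(¬stand_down).
However, F(¬stand_down) at premise 6 amounts to O(stand_down).
We now have both O(¬stand_down) and O(stand_down) — stand_down is simultaneously obligatory and forbidden, violating the D-axiom.

Inconsistent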